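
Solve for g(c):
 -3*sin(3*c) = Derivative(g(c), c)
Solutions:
 g(c) = C1 + cos(3*c)


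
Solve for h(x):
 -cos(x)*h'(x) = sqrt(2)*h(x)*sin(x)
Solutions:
 h(x) = C1*cos(x)^(sqrt(2))


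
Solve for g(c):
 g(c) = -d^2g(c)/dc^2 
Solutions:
 g(c) = C1*sin(c) + C2*cos(c)


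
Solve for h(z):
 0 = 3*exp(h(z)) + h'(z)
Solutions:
 h(z) = log(1/(C1 + 3*z))


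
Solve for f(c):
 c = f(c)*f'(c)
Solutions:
 f(c) = -sqrt(C1 + c^2)
 f(c) = sqrt(C1 + c^2)


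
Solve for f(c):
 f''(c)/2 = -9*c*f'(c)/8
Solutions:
 f(c) = C1 + C2*erf(3*sqrt(2)*c/4)


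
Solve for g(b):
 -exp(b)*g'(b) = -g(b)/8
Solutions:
 g(b) = C1*exp(-exp(-b)/8)


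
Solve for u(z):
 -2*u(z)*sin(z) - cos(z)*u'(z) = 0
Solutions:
 u(z) = C1*cos(z)^2


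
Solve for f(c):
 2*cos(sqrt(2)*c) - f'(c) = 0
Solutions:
 f(c) = C1 + sqrt(2)*sin(sqrt(2)*c)


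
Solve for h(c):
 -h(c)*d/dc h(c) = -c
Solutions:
 h(c) = -sqrt(C1 + c^2)
 h(c) = sqrt(C1 + c^2)


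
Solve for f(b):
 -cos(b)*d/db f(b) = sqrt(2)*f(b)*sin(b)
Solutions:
 f(b) = C1*cos(b)^(sqrt(2))


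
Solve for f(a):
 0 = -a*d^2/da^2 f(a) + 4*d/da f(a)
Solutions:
 f(a) = C1 + C2*a^5


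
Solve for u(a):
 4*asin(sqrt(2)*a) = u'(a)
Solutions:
 u(a) = C1 + 4*a*asin(sqrt(2)*a) + 2*sqrt(2)*sqrt(1 - 2*a^2)


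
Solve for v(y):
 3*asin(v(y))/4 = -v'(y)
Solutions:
 Integral(1/asin(_y), (_y, v(y))) = C1 - 3*y/4


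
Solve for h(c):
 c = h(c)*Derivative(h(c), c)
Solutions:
 h(c) = -sqrt(C1 + c^2)
 h(c) = sqrt(C1 + c^2)


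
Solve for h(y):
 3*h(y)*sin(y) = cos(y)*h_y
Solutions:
 h(y) = C1/cos(y)^3


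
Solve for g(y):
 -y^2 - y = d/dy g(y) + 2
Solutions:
 g(y) = C1 - y^3/3 - y^2/2 - 2*y


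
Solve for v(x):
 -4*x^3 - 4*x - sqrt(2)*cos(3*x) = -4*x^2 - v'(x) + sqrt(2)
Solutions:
 v(x) = C1 + x^4 - 4*x^3/3 + 2*x^2 + sqrt(2)*x + sqrt(2)*sin(3*x)/3


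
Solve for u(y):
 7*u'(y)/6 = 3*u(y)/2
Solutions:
 u(y) = C1*exp(9*y/7)


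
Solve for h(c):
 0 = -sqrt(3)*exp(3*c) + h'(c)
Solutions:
 h(c) = C1 + sqrt(3)*exp(3*c)/3


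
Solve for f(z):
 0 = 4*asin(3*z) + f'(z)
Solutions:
 f(z) = C1 - 4*z*asin(3*z) - 4*sqrt(1 - 9*z^2)/3


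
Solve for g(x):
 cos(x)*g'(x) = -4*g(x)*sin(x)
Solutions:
 g(x) = C1*cos(x)^4


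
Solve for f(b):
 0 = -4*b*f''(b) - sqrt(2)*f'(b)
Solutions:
 f(b) = C1 + C2*b^(1 - sqrt(2)/4)


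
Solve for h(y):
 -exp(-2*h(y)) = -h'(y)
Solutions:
 h(y) = log(-sqrt(C1 + 2*y))
 h(y) = log(C1 + 2*y)/2


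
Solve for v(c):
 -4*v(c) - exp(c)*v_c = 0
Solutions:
 v(c) = C1*exp(4*exp(-c))


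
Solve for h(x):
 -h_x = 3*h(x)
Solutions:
 h(x) = C1*exp(-3*x)


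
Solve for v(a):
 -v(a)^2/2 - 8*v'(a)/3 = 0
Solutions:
 v(a) = 16/(C1 + 3*a)


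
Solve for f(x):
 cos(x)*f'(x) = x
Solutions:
 f(x) = C1 + Integral(x/cos(x), x)


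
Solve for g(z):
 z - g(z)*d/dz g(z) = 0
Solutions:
 g(z) = -sqrt(C1 + z^2)
 g(z) = sqrt(C1 + z^2)


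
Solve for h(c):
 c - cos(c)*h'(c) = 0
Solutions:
 h(c) = C1 + Integral(c/cos(c), c)


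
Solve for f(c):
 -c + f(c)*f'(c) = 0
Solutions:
 f(c) = -sqrt(C1 + c^2)
 f(c) = sqrt(C1 + c^2)


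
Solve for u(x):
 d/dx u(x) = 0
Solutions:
 u(x) = C1


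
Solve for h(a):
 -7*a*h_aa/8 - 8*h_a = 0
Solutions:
 h(a) = C1 + C2/a^(57/7)


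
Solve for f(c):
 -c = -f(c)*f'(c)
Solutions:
 f(c) = -sqrt(C1 + c^2)
 f(c) = sqrt(C1 + c^2)


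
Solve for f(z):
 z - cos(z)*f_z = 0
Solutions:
 f(z) = C1 + Integral(z/cos(z), z)


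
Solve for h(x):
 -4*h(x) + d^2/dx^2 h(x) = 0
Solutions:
 h(x) = C1*exp(-2*x) + C2*exp(2*x)


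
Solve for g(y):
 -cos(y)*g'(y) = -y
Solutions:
 g(y) = C1 + Integral(y/cos(y), y)


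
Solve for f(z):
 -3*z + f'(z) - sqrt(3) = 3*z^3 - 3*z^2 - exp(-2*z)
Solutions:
 f(z) = C1 + 3*z^4/4 - z^3 + 3*z^2/2 + sqrt(3)*z + exp(-2*z)/2


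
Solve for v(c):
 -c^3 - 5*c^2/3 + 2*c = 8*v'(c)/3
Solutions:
 v(c) = C1 - 3*c^4/32 - 5*c^3/24 + 3*c^2/8


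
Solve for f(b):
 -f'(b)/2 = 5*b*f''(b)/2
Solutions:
 f(b) = C1 + C2*b^(4/5)


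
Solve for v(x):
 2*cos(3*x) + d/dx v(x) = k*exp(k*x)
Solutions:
 v(x) = C1 + exp(k*x) - 2*sin(3*x)/3


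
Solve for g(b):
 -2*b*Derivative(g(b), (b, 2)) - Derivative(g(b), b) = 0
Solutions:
 g(b) = C1 + C2*sqrt(b)


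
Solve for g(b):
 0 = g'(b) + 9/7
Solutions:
 g(b) = C1 - 9*b/7


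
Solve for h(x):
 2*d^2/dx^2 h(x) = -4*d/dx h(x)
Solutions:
 h(x) = C1 + C2*exp(-2*x)


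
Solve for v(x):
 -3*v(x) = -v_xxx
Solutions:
 v(x) = C3*exp(3^(1/3)*x) + (C1*sin(3^(5/6)*x/2) + C2*cos(3^(5/6)*x/2))*exp(-3^(1/3)*x/2)


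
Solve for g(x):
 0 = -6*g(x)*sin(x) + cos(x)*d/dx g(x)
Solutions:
 g(x) = C1/cos(x)^6


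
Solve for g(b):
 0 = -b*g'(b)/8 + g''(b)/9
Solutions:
 g(b) = C1 + C2*erfi(3*b/4)


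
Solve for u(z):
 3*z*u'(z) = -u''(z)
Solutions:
 u(z) = C1 + C2*erf(sqrt(6)*z/2)


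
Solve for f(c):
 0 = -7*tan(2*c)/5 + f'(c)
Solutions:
 f(c) = C1 - 7*log(cos(2*c))/10


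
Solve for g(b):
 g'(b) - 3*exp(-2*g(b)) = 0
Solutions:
 g(b) = log(-sqrt(C1 + 6*b))
 g(b) = log(C1 + 6*b)/2


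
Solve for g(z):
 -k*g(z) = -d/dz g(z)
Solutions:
 g(z) = C1*exp(k*z)


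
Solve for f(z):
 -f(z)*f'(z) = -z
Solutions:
 f(z) = -sqrt(C1 + z^2)
 f(z) = sqrt(C1 + z^2)


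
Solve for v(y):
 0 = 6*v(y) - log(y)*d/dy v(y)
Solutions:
 v(y) = C1*exp(6*li(y))


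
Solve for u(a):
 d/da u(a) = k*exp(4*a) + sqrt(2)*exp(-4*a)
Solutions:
 u(a) = C1 + k*exp(4*a)/4 - sqrt(2)*exp(-4*a)/4


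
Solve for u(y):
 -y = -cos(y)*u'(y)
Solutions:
 u(y) = C1 + Integral(y/cos(y), y)


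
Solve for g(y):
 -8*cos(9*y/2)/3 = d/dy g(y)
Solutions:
 g(y) = C1 - 16*sin(9*y/2)/27


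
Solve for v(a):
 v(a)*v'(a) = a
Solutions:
 v(a) = -sqrt(C1 + a^2)
 v(a) = sqrt(C1 + a^2)


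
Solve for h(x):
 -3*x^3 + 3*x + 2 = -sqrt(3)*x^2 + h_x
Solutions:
 h(x) = C1 - 3*x^4/4 + sqrt(3)*x^3/3 + 3*x^2/2 + 2*x


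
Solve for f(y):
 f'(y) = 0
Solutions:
 f(y) = C1


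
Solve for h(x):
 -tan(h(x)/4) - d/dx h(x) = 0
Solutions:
 h(x) = -4*asin(C1*exp(-x/4)) + 4*pi
 h(x) = 4*asin(C1*exp(-x/4))


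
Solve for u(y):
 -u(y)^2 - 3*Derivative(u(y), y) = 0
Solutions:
 u(y) = 3/(C1 + y)


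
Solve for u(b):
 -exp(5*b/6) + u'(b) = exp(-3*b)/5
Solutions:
 u(b) = C1 + 6*exp(5*b/6)/5 - exp(-3*b)/15


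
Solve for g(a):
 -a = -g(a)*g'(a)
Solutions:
 g(a) = -sqrt(C1 + a^2)
 g(a) = sqrt(C1 + a^2)


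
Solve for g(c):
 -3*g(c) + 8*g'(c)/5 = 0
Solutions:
 g(c) = C1*exp(15*c/8)


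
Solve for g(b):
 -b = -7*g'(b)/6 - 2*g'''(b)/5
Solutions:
 g(b) = C1 + C2*sin(sqrt(105)*b/6) + C3*cos(sqrt(105)*b/6) + 3*b^2/7


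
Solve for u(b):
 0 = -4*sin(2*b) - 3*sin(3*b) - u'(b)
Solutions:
 u(b) = C1 + 2*cos(2*b) + cos(3*b)


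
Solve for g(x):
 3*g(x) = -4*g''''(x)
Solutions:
 g(x) = (C1*sin(3^(1/4)*x/2) + C2*cos(3^(1/4)*x/2))*exp(-3^(1/4)*x/2) + (C3*sin(3^(1/4)*x/2) + C4*cos(3^(1/4)*x/2))*exp(3^(1/4)*x/2)


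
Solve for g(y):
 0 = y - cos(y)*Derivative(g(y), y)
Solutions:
 g(y) = C1 + Integral(y/cos(y), y)


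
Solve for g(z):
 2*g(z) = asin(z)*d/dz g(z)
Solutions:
 g(z) = C1*exp(2*Integral(1/asin(z), z))


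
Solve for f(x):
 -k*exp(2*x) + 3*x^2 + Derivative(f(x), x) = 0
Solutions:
 f(x) = C1 + k*exp(2*x)/2 - x^3


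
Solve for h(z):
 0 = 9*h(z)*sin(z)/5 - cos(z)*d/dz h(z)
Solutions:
 h(z) = C1/cos(z)^(9/5)


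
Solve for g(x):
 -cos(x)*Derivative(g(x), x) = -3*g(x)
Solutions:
 g(x) = C1*(sin(x) + 1)^(3/2)/(sin(x) - 1)^(3/2)


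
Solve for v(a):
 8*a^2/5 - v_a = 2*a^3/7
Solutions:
 v(a) = C1 - a^4/14 + 8*a^3/15


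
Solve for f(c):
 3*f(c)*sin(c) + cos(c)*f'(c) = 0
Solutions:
 f(c) = C1*cos(c)^3


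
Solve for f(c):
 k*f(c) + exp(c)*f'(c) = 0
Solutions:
 f(c) = C1*exp(k*exp(-c))


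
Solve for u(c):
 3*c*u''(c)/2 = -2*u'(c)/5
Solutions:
 u(c) = C1 + C2*c^(11/15)


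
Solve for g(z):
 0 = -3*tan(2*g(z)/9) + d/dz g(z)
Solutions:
 g(z) = -9*asin(C1*exp(2*z/3))/2 + 9*pi/2
 g(z) = 9*asin(C1*exp(2*z/3))/2


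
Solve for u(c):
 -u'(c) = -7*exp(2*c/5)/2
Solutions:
 u(c) = C1 + 35*exp(2*c/5)/4


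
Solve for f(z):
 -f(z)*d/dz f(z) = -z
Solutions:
 f(z) = -sqrt(C1 + z^2)
 f(z) = sqrt(C1 + z^2)


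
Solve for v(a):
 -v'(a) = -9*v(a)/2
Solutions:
 v(a) = C1*exp(9*a/2)


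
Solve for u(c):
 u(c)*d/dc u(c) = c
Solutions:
 u(c) = -sqrt(C1 + c^2)
 u(c) = sqrt(C1 + c^2)


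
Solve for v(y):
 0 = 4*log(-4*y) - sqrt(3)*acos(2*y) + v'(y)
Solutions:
 v(y) = C1 - 4*y*log(-y) - 8*y*log(2) + 4*y + sqrt(3)*(y*acos(2*y) - sqrt(1 - 4*y^2)/2)


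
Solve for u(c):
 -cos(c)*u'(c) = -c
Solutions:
 u(c) = C1 + Integral(c/cos(c), c)


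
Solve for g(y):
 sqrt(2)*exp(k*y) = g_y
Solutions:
 g(y) = C1 + sqrt(2)*exp(k*y)/k


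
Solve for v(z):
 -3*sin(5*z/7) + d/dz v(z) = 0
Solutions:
 v(z) = C1 - 21*cos(5*z/7)/5


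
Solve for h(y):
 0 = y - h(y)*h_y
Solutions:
 h(y) = -sqrt(C1 + y^2)
 h(y) = sqrt(C1 + y^2)


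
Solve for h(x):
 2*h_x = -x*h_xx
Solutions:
 h(x) = C1 + C2/x


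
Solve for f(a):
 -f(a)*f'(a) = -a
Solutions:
 f(a) = -sqrt(C1 + a^2)
 f(a) = sqrt(C1 + a^2)


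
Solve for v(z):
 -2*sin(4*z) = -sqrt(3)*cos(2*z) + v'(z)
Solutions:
 v(z) = C1 + sqrt(3)*sin(2*z)/2 + cos(4*z)/2


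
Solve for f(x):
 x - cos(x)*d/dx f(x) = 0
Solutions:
 f(x) = C1 + Integral(x/cos(x), x)


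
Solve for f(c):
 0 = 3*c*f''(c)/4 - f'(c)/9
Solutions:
 f(c) = C1 + C2*c^(31/27)


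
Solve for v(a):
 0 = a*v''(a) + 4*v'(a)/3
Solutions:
 v(a) = C1 + C2/a^(1/3)


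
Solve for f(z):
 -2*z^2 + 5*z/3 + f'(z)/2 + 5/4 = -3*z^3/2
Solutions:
 f(z) = C1 - 3*z^4/4 + 4*z^3/3 - 5*z^2/3 - 5*z/2


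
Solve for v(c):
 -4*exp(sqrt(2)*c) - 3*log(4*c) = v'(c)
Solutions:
 v(c) = C1 - 3*c*log(c) + 3*c*(1 - 2*log(2)) - 2*sqrt(2)*exp(sqrt(2)*c)


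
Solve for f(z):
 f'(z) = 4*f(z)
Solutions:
 f(z) = C1*exp(4*z)


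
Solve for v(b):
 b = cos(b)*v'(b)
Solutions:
 v(b) = C1 + Integral(b/cos(b), b)


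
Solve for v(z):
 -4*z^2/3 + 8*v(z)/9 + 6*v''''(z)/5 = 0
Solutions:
 v(z) = 3*z^2/2 + (C1*sin(15^(1/4)*z/3) + C2*cos(15^(1/4)*z/3))*exp(-15^(1/4)*z/3) + (C3*sin(15^(1/4)*z/3) + C4*cos(15^(1/4)*z/3))*exp(15^(1/4)*z/3)


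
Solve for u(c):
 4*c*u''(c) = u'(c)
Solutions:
 u(c) = C1 + C2*c^(5/4)


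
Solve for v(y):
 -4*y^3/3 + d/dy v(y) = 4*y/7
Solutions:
 v(y) = C1 + y^4/3 + 2*y^2/7


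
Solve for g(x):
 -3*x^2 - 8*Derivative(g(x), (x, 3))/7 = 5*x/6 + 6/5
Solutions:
 g(x) = C1 + C2*x + C3*x^2 - 7*x^5/160 - 35*x^4/1152 - 7*x^3/40


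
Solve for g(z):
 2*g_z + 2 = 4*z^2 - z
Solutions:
 g(z) = C1 + 2*z^3/3 - z^2/4 - z


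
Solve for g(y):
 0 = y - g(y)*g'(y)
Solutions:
 g(y) = -sqrt(C1 + y^2)
 g(y) = sqrt(C1 + y^2)


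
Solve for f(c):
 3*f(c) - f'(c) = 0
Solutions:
 f(c) = C1*exp(3*c)


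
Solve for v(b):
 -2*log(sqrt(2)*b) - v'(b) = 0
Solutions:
 v(b) = C1 - 2*b*log(b) - b*log(2) + 2*b


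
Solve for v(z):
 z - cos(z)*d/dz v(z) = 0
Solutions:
 v(z) = C1 + Integral(z/cos(z), z)


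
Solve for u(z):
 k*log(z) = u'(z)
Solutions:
 u(z) = C1 + k*z*log(z) - k*z


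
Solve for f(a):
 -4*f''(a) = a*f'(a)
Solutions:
 f(a) = C1 + C2*erf(sqrt(2)*a/4)


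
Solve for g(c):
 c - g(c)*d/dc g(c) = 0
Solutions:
 g(c) = -sqrt(C1 + c^2)
 g(c) = sqrt(C1 + c^2)


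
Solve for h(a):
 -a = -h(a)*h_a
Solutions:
 h(a) = -sqrt(C1 + a^2)
 h(a) = sqrt(C1 + a^2)


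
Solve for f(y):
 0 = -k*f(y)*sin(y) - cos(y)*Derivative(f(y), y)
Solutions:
 f(y) = C1*exp(k*log(cos(y)))


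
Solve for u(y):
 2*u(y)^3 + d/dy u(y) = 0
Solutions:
 u(y) = -sqrt(2)*sqrt(-1/(C1 - 2*y))/2
 u(y) = sqrt(2)*sqrt(-1/(C1 - 2*y))/2


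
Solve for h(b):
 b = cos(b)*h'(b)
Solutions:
 h(b) = C1 + Integral(b/cos(b), b)


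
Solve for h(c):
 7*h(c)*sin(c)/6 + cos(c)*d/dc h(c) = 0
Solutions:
 h(c) = C1*cos(c)^(7/6)


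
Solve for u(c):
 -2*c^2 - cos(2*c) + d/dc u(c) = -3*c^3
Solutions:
 u(c) = C1 - 3*c^4/4 + 2*c^3/3 + sin(2*c)/2


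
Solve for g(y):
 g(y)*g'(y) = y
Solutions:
 g(y) = -sqrt(C1 + y^2)
 g(y) = sqrt(C1 + y^2)


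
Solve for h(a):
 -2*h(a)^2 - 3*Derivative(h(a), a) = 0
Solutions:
 h(a) = 3/(C1 + 2*a)


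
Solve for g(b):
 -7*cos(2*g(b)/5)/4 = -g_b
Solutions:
 -7*b/4 - 5*log(sin(2*g(b)/5) - 1)/4 + 5*log(sin(2*g(b)/5) + 1)/4 = C1


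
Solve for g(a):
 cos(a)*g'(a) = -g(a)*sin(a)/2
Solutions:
 g(a) = C1*sqrt(cos(a))


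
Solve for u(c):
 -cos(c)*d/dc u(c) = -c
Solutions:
 u(c) = C1 + Integral(c/cos(c), c)


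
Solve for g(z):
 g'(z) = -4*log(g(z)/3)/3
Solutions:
 -3*Integral(1/(-log(_y) + log(3)), (_y, g(z)))/4 = C1 - z


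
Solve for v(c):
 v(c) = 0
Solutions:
 v(c) = 0


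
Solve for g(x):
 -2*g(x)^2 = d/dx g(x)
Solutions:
 g(x) = 1/(C1 + 2*x)


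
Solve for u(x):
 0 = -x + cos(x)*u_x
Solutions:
 u(x) = C1 + Integral(x/cos(x), x)


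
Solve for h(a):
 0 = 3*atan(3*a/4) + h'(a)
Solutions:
 h(a) = C1 - 3*a*atan(3*a/4) + 2*log(9*a^2 + 16)


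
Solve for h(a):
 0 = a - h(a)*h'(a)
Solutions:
 h(a) = -sqrt(C1 + a^2)
 h(a) = sqrt(C1 + a^2)


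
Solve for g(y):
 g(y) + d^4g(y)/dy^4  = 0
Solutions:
 g(y) = (C1*sin(sqrt(2)*y/2) + C2*cos(sqrt(2)*y/2))*exp(-sqrt(2)*y/2) + (C3*sin(sqrt(2)*y/2) + C4*cos(sqrt(2)*y/2))*exp(sqrt(2)*y/2)


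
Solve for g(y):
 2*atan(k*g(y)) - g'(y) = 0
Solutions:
 Integral(1/atan(_y*k), (_y, g(y))) = C1 + 2*y


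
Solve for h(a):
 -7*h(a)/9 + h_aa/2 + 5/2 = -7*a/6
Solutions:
 h(a) = C1*exp(-sqrt(14)*a/3) + C2*exp(sqrt(14)*a/3) + 3*a/2 + 45/14


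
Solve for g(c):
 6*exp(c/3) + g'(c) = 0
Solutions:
 g(c) = C1 - 18*exp(c/3)


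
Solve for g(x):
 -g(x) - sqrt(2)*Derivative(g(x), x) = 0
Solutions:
 g(x) = C1*exp(-sqrt(2)*x/2)


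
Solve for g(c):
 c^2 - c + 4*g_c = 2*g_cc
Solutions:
 g(c) = C1 + C2*exp(2*c) - c^3/12


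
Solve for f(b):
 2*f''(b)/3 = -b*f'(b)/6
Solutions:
 f(b) = C1 + C2*erf(sqrt(2)*b/4)


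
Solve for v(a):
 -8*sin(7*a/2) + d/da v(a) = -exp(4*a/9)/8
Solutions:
 v(a) = C1 - 9*exp(4*a/9)/32 - 16*cos(7*a/2)/7


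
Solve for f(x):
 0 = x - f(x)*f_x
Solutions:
 f(x) = -sqrt(C1 + x^2)
 f(x) = sqrt(C1 + x^2)


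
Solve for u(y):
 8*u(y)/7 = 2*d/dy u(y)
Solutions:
 u(y) = C1*exp(4*y/7)


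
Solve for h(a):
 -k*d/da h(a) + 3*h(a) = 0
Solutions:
 h(a) = C1*exp(3*a/k)


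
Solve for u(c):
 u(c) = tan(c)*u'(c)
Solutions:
 u(c) = C1*sin(c)


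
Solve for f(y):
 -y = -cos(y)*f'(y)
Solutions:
 f(y) = C1 + Integral(y/cos(y), y)


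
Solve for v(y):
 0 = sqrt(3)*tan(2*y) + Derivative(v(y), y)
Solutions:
 v(y) = C1 + sqrt(3)*log(cos(2*y))/2


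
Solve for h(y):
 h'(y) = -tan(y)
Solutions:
 h(y) = C1 + log(cos(y))


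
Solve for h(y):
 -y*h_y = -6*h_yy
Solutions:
 h(y) = C1 + C2*erfi(sqrt(3)*y/6)


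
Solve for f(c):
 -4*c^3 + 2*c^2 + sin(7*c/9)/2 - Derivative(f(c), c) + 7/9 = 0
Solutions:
 f(c) = C1 - c^4 + 2*c^3/3 + 7*c/9 - 9*cos(7*c/9)/14


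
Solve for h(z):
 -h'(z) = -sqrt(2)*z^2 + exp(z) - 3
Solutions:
 h(z) = C1 + sqrt(2)*z^3/3 + 3*z - exp(z)


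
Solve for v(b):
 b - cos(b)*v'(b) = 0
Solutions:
 v(b) = C1 + Integral(b/cos(b), b)


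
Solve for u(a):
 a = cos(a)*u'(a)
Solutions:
 u(a) = C1 + Integral(a/cos(a), a)


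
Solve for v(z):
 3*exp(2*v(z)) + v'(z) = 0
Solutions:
 v(z) = log(-sqrt(-1/(C1 - 3*z))) - log(2)/2
 v(z) = log(-1/(C1 - 3*z))/2 - log(2)/2


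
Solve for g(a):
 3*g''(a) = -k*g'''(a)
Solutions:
 g(a) = C1 + C2*a + C3*exp(-3*a/k)


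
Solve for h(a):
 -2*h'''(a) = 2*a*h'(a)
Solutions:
 h(a) = C1 + Integral(C2*airyai(-a) + C3*airybi(-a), a)


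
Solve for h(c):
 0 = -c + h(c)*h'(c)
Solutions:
 h(c) = -sqrt(C1 + c^2)
 h(c) = sqrt(C1 + c^2)


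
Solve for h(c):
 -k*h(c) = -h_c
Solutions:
 h(c) = C1*exp(c*k)


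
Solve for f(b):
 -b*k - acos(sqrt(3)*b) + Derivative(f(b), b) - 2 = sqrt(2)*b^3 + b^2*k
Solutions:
 f(b) = C1 + sqrt(2)*b^4/4 + b^3*k/3 + b^2*k/2 + b*acos(sqrt(3)*b) + 2*b - sqrt(3)*sqrt(1 - 3*b^2)/3


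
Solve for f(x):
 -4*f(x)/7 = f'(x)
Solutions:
 f(x) = C1*exp(-4*x/7)


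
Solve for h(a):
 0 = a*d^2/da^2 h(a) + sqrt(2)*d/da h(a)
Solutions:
 h(a) = C1 + C2*a^(1 - sqrt(2))


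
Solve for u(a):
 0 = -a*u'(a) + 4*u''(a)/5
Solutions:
 u(a) = C1 + C2*erfi(sqrt(10)*a/4)


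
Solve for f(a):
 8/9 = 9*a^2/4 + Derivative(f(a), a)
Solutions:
 f(a) = C1 - 3*a^3/4 + 8*a/9


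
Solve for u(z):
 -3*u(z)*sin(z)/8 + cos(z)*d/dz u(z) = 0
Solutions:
 u(z) = C1/cos(z)^(3/8)


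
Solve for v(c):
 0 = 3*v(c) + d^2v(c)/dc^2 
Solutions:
 v(c) = C1*sin(sqrt(3)*c) + C2*cos(sqrt(3)*c)


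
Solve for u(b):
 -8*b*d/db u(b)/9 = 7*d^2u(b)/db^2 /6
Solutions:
 u(b) = C1 + C2*erf(2*sqrt(42)*b/21)


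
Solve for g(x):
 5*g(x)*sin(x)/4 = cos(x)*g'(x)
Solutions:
 g(x) = C1/cos(x)^(5/4)


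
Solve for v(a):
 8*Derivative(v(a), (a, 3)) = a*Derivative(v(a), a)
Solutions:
 v(a) = C1 + Integral(C2*airyai(a/2) + C3*airybi(a/2), a)


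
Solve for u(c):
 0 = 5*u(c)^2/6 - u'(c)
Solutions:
 u(c) = -6/(C1 + 5*c)


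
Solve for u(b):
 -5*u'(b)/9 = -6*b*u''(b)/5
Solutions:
 u(b) = C1 + C2*b^(79/54)


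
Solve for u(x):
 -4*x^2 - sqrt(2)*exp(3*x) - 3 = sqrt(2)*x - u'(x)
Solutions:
 u(x) = C1 + 4*x^3/3 + sqrt(2)*x^2/2 + 3*x + sqrt(2)*exp(3*x)/3


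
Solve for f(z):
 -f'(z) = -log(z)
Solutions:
 f(z) = C1 + z*log(z) - z


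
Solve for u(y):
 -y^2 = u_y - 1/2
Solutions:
 u(y) = C1 - y^3/3 + y/2


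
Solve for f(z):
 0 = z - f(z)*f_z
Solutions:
 f(z) = -sqrt(C1 + z^2)
 f(z) = sqrt(C1 + z^2)


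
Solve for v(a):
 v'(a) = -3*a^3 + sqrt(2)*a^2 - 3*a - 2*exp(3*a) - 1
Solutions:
 v(a) = C1 - 3*a^4/4 + sqrt(2)*a^3/3 - 3*a^2/2 - a - 2*exp(3*a)/3


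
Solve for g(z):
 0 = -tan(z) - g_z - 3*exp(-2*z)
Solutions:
 g(z) = C1 - log(tan(z)^2 + 1)/2 + 3*exp(-2*z)/2


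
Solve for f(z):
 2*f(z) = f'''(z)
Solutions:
 f(z) = C3*exp(2^(1/3)*z) + (C1*sin(2^(1/3)*sqrt(3)*z/2) + C2*cos(2^(1/3)*sqrt(3)*z/2))*exp(-2^(1/3)*z/2)


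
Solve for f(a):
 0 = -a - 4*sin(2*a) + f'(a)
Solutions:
 f(a) = C1 + a^2/2 - 2*cos(2*a)


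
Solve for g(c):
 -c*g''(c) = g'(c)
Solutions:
 g(c) = C1 + C2*log(c)


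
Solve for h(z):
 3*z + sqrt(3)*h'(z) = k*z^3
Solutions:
 h(z) = C1 + sqrt(3)*k*z^4/12 - sqrt(3)*z^2/2


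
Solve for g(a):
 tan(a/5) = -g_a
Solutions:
 g(a) = C1 + 5*log(cos(a/5))


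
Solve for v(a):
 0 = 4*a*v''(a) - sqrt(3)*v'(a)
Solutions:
 v(a) = C1 + C2*a^(sqrt(3)/4 + 1)


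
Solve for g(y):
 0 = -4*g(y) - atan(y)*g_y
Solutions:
 g(y) = C1*exp(-4*Integral(1/atan(y), y))


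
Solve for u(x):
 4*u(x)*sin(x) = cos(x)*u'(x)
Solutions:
 u(x) = C1/cos(x)^4


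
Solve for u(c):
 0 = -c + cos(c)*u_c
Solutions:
 u(c) = C1 + Integral(c/cos(c), c)


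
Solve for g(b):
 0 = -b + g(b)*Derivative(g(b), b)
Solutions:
 g(b) = -sqrt(C1 + b^2)
 g(b) = sqrt(C1 + b^2)


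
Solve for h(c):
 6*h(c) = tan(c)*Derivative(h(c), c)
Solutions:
 h(c) = C1*sin(c)^6


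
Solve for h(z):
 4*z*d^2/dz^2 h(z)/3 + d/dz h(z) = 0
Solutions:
 h(z) = C1 + C2*z^(1/4)


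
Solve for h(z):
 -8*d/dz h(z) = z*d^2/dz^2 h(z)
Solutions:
 h(z) = C1 + C2/z^7


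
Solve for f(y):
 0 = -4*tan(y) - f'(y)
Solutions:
 f(y) = C1 + 4*log(cos(y))


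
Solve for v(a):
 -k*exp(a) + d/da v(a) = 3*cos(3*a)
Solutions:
 v(a) = C1 + k*exp(a) + sin(3*a)


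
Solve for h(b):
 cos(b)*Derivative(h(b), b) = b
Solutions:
 h(b) = C1 + Integral(b/cos(b), b)


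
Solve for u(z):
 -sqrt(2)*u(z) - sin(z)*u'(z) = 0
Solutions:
 u(z) = C1*(cos(z) + 1)^(sqrt(2)/2)/(cos(z) - 1)^(sqrt(2)/2)


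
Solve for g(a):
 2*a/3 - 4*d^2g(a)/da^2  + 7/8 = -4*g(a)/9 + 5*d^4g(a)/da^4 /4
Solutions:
 g(a) = C1*exp(-2*sqrt(15)*a*sqrt(-6 + sqrt(41))/15) + C2*exp(2*sqrt(15)*a*sqrt(-6 + sqrt(41))/15) + C3*sin(2*sqrt(15)*a*sqrt(6 + sqrt(41))/15) + C4*cos(2*sqrt(15)*a*sqrt(6 + sqrt(41))/15) - 3*a/2 - 63/32


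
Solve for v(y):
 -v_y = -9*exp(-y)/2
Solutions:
 v(y) = C1 - 9*exp(-y)/2


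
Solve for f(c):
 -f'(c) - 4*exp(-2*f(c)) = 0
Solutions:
 f(c) = log(-sqrt(C1 - 8*c))
 f(c) = log(C1 - 8*c)/2


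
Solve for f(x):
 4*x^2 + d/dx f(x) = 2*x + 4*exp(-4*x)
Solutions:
 f(x) = C1 - 4*x^3/3 + x^2 - exp(-4*x)


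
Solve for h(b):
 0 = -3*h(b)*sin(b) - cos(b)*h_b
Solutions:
 h(b) = C1*cos(b)^3


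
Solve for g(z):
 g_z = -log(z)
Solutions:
 g(z) = C1 - z*log(z) + z


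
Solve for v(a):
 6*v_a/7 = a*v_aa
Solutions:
 v(a) = C1 + C2*a^(13/7)


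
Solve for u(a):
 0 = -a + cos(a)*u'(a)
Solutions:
 u(a) = C1 + Integral(a/cos(a), a)


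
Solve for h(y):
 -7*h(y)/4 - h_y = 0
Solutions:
 h(y) = C1*exp(-7*y/4)


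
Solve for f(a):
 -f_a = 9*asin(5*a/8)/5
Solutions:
 f(a) = C1 - 9*a*asin(5*a/8)/5 - 9*sqrt(64 - 25*a^2)/25


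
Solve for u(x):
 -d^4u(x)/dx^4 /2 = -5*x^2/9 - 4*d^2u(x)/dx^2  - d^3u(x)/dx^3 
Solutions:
 u(x) = C1 + C2*x + C3*exp(-2*x) + C4*exp(4*x) - 5*x^4/432 + 5*x^3/432 - 5*x^2/192


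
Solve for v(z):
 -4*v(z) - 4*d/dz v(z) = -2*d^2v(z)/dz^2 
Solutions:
 v(z) = C1*exp(z*(1 - sqrt(3))) + C2*exp(z*(1 + sqrt(3)))


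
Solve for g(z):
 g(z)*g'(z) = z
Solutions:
 g(z) = -sqrt(C1 + z^2)
 g(z) = sqrt(C1 + z^2)


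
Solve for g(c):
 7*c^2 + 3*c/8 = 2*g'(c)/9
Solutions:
 g(c) = C1 + 21*c^3/2 + 27*c^2/32


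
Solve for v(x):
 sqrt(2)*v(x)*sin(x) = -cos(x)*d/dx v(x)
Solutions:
 v(x) = C1*cos(x)^(sqrt(2))


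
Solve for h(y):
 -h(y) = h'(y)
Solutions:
 h(y) = C1*exp(-y)


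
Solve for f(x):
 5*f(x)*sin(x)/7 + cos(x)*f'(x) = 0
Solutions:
 f(x) = C1*cos(x)^(5/7)


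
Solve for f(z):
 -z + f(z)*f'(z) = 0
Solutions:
 f(z) = -sqrt(C1 + z^2)
 f(z) = sqrt(C1 + z^2)


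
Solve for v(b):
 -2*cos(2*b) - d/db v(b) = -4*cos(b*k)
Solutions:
 v(b) = C1 - sin(2*b) + 4*sin(b*k)/k


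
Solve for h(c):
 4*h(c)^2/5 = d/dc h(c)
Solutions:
 h(c) = -5/(C1 + 4*c)


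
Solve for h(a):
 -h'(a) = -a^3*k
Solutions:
 h(a) = C1 + a^4*k/4


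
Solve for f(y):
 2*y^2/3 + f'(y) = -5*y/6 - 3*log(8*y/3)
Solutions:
 f(y) = C1 - 2*y^3/9 - 5*y^2/12 - 3*y*log(y) - 9*y*log(2) + 3*y + 3*y*log(3)


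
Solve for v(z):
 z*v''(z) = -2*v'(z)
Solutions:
 v(z) = C1 + C2/z


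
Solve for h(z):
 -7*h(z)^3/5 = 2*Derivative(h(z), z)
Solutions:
 h(z) = -sqrt(5)*sqrt(-1/(C1 - 7*z))
 h(z) = sqrt(5)*sqrt(-1/(C1 - 7*z))


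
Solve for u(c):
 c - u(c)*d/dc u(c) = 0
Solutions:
 u(c) = -sqrt(C1 + c^2)
 u(c) = sqrt(C1 + c^2)


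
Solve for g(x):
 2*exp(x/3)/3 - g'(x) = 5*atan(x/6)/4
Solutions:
 g(x) = C1 - 5*x*atan(x/6)/4 + 2*exp(x/3) + 15*log(x^2 + 36)/4


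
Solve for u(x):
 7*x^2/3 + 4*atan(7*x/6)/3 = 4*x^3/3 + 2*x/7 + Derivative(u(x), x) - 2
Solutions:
 u(x) = C1 - x^4/3 + 7*x^3/9 - x^2/7 + 4*x*atan(7*x/6)/3 + 2*x - 4*log(49*x^2 + 36)/7


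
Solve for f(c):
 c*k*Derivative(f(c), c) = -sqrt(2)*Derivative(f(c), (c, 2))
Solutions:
 f(c) = Piecewise((-2^(3/4)*sqrt(pi)*C1*erf(2^(1/4)*c*sqrt(k)/2)/(2*sqrt(k)) - C2, (k > 0) | (k < 0)), (-C1*c - C2, True))


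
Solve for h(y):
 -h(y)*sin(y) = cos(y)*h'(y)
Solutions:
 h(y) = C1*cos(y)


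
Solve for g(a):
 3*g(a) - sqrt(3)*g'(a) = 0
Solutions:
 g(a) = C1*exp(sqrt(3)*a)


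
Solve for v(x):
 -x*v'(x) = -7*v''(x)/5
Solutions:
 v(x) = C1 + C2*erfi(sqrt(70)*x/14)


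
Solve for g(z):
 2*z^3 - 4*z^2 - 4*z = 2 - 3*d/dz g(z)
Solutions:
 g(z) = C1 - z^4/6 + 4*z^3/9 + 2*z^2/3 + 2*z/3


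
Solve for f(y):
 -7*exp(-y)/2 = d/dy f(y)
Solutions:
 f(y) = C1 + 7*exp(-y)/2


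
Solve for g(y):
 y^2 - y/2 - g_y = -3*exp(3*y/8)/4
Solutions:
 g(y) = C1 + y^3/3 - y^2/4 + 2*exp(3*y/8)


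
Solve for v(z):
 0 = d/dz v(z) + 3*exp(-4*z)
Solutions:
 v(z) = C1 + 3*exp(-4*z)/4


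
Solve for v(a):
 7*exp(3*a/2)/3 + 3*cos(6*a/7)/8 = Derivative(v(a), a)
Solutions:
 v(a) = C1 + 14*exp(3*a/2)/9 + 7*sin(6*a/7)/16


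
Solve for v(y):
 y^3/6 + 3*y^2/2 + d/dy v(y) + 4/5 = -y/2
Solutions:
 v(y) = C1 - y^4/24 - y^3/2 - y^2/4 - 4*y/5


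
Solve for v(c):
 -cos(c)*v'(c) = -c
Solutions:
 v(c) = C1 + Integral(c/cos(c), c)


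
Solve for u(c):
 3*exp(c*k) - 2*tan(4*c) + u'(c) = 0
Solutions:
 u(c) = C1 - 3*Piecewise((exp(c*k)/k, Ne(k, 0)), (c, True)) - log(cos(4*c))/2


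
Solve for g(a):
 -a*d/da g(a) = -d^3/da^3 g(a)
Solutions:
 g(a) = C1 + Integral(C2*airyai(a) + C3*airybi(a), a)


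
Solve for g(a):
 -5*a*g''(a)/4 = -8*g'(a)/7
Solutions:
 g(a) = C1 + C2*a^(67/35)


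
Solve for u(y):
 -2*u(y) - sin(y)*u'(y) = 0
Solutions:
 u(y) = C1*(cos(y) + 1)/(cos(y) - 1)


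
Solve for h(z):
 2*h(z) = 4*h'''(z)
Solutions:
 h(z) = C3*exp(2^(2/3)*z/2) + (C1*sin(2^(2/3)*sqrt(3)*z/4) + C2*cos(2^(2/3)*sqrt(3)*z/4))*exp(-2^(2/3)*z/4)


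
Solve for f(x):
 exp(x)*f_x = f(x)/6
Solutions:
 f(x) = C1*exp(-exp(-x)/6)


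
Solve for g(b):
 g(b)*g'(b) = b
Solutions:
 g(b) = -sqrt(C1 + b^2)
 g(b) = sqrt(C1 + b^2)


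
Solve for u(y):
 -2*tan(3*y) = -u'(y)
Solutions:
 u(y) = C1 - 2*log(cos(3*y))/3


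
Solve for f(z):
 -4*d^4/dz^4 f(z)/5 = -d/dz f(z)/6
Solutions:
 f(z) = C1 + C4*exp(3^(2/3)*5^(1/3)*z/6) + (C2*sin(3^(1/6)*5^(1/3)*z/4) + C3*cos(3^(1/6)*5^(1/3)*z/4))*exp(-3^(2/3)*5^(1/3)*z/12)


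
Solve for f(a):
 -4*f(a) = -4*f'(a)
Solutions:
 f(a) = C1*exp(a)


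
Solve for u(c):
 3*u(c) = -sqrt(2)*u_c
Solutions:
 u(c) = C1*exp(-3*sqrt(2)*c/2)


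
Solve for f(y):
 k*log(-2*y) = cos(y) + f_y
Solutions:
 f(y) = C1 + k*y*(log(-y) - 1) + k*y*log(2) - sin(y)


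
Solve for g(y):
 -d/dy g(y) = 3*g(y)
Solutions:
 g(y) = C1*exp(-3*y)


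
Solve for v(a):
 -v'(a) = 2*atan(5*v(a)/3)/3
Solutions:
 Integral(1/atan(5*_y/3), (_y, v(a))) = C1 - 2*a/3


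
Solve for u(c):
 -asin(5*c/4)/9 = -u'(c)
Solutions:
 u(c) = C1 + c*asin(5*c/4)/9 + sqrt(16 - 25*c^2)/45


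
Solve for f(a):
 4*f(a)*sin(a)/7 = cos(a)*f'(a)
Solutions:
 f(a) = C1/cos(a)^(4/7)


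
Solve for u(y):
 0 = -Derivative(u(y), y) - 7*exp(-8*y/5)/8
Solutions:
 u(y) = C1 + 35*exp(-8*y/5)/64


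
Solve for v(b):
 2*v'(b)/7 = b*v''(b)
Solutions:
 v(b) = C1 + C2*b^(9/7)


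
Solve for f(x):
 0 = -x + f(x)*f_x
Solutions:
 f(x) = -sqrt(C1 + x^2)
 f(x) = sqrt(C1 + x^2)


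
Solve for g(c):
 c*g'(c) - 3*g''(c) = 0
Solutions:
 g(c) = C1 + C2*erfi(sqrt(6)*c/6)


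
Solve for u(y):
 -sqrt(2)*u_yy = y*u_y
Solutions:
 u(y) = C1 + C2*erf(2^(1/4)*y/2)


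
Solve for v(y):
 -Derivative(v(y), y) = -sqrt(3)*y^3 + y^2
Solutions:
 v(y) = C1 + sqrt(3)*y^4/4 - y^3/3


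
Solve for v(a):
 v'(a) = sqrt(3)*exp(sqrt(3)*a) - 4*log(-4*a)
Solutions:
 v(a) = C1 - 4*a*log(-a) + 4*a*(1 - 2*log(2)) + exp(sqrt(3)*a)


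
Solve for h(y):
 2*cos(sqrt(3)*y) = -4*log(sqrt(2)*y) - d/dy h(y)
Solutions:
 h(y) = C1 - 4*y*log(y) - 2*y*log(2) + 4*y - 2*sqrt(3)*sin(sqrt(3)*y)/3


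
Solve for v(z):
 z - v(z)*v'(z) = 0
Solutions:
 v(z) = -sqrt(C1 + z^2)
 v(z) = sqrt(C1 + z^2)


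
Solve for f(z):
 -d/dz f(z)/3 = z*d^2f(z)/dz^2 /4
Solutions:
 f(z) = C1 + C2/z^(1/3)


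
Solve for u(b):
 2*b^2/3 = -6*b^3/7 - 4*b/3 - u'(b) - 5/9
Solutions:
 u(b) = C1 - 3*b^4/14 - 2*b^3/9 - 2*b^2/3 - 5*b/9


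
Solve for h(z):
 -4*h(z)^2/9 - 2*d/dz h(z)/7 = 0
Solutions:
 h(z) = 9/(C1 + 14*z)


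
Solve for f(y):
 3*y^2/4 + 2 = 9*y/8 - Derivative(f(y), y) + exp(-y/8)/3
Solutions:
 f(y) = C1 - y^3/4 + 9*y^2/16 - 2*y - 8*exp(-y/8)/3


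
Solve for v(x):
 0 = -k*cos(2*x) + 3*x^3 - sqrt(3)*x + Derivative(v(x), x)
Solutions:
 v(x) = C1 + k*sin(2*x)/2 - 3*x^4/4 + sqrt(3)*x^2/2


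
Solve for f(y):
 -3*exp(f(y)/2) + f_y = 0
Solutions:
 f(y) = 2*log(-1/(C1 + 3*y)) + 2*log(2)


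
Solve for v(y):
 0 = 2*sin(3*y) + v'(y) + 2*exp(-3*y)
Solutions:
 v(y) = C1 + 2*cos(3*y)/3 + 2*exp(-3*y)/3


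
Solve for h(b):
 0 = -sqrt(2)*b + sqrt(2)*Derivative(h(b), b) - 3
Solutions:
 h(b) = C1 + b^2/2 + 3*sqrt(2)*b/2


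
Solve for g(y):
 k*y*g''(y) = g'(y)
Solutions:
 g(y) = C1 + y^(((re(k) + 1)*re(k) + im(k)^2)/(re(k)^2 + im(k)^2))*(C2*sin(log(y)*Abs(im(k))/(re(k)^2 + im(k)^2)) + C3*cos(log(y)*im(k)/(re(k)^2 + im(k)^2)))


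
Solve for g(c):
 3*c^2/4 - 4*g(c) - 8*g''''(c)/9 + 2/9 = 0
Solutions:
 g(c) = 3*c^2/16 + (C1*sin(2^(1/4)*sqrt(3)*c/2) + C2*cos(2^(1/4)*sqrt(3)*c/2))*exp(-2^(1/4)*sqrt(3)*c/2) + (C3*sin(2^(1/4)*sqrt(3)*c/2) + C4*cos(2^(1/4)*sqrt(3)*c/2))*exp(2^(1/4)*sqrt(3)*c/2) + 1/18


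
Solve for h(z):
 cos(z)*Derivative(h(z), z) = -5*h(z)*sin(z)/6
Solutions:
 h(z) = C1*cos(z)^(5/6)


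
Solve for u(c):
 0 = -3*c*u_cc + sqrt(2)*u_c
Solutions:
 u(c) = C1 + C2*c^(sqrt(2)/3 + 1)


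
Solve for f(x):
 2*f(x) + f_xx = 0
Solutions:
 f(x) = C1*sin(sqrt(2)*x) + C2*cos(sqrt(2)*x)


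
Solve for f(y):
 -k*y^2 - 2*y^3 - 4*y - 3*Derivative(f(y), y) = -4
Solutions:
 f(y) = C1 - k*y^3/9 - y^4/6 - 2*y^2/3 + 4*y/3


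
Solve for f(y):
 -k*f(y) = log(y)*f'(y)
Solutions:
 f(y) = C1*exp(-k*li(y))


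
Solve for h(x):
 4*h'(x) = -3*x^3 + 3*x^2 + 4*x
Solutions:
 h(x) = C1 - 3*x^4/16 + x^3/4 + x^2/2


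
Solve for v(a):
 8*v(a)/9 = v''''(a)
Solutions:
 v(a) = C1*exp(-2^(3/4)*sqrt(3)*a/3) + C2*exp(2^(3/4)*sqrt(3)*a/3) + C3*sin(2^(3/4)*sqrt(3)*a/3) + C4*cos(2^(3/4)*sqrt(3)*a/3)


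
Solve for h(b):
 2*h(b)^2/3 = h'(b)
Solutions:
 h(b) = -3/(C1 + 2*b)


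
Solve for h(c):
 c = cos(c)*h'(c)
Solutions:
 h(c) = C1 + Integral(c/cos(c), c)


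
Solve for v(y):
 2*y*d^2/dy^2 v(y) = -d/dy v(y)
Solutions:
 v(y) = C1 + C2*sqrt(y)


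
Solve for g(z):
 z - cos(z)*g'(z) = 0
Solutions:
 g(z) = C1 + Integral(z/cos(z), z)


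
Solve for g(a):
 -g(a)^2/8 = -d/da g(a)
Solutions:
 g(a) = -8/(C1 + a)


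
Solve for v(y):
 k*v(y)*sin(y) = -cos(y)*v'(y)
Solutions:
 v(y) = C1*exp(k*log(cos(y)))


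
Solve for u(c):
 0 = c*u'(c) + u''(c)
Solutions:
 u(c) = C1 + C2*erf(sqrt(2)*c/2)


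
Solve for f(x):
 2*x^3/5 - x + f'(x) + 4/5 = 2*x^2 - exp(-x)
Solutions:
 f(x) = C1 - x^4/10 + 2*x^3/3 + x^2/2 - 4*x/5 + exp(-x)


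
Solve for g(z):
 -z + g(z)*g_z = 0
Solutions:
 g(z) = -sqrt(C1 + z^2)
 g(z) = sqrt(C1 + z^2)


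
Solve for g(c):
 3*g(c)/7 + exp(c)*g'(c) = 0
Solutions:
 g(c) = C1*exp(3*exp(-c)/7)


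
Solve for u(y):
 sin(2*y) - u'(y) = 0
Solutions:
 u(y) = C1 - cos(2*y)/2


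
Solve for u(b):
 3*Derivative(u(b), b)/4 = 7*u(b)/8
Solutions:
 u(b) = C1*exp(7*b/6)


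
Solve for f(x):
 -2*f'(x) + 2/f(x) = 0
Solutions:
 f(x) = -sqrt(C1 + 2*x)
 f(x) = sqrt(C1 + 2*x)


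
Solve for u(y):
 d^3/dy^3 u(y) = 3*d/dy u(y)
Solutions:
 u(y) = C1 + C2*exp(-sqrt(3)*y) + C3*exp(sqrt(3)*y)


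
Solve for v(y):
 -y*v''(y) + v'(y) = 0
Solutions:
 v(y) = C1 + C2*y^2


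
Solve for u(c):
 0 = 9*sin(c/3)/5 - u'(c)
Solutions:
 u(c) = C1 - 27*cos(c/3)/5


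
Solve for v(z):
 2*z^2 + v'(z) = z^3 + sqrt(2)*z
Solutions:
 v(z) = C1 + z^4/4 - 2*z^3/3 + sqrt(2)*z^2/2


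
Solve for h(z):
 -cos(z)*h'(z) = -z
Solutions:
 h(z) = C1 + Integral(z/cos(z), z)


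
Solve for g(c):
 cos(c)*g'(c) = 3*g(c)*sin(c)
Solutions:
 g(c) = C1/cos(c)^3


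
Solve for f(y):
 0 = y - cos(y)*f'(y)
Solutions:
 f(y) = C1 + Integral(y/cos(y), y)


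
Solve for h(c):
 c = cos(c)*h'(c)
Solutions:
 h(c) = C1 + Integral(c/cos(c), c)


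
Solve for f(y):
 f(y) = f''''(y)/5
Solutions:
 f(y) = C1*exp(-5^(1/4)*y) + C2*exp(5^(1/4)*y) + C3*sin(5^(1/4)*y) + C4*cos(5^(1/4)*y)


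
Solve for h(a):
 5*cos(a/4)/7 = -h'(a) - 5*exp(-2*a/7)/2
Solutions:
 h(a) = C1 - 20*sin(a/4)/7 + 35*exp(-2*a/7)/4


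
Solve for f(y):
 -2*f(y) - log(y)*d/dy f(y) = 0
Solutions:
 f(y) = C1*exp(-2*li(y))


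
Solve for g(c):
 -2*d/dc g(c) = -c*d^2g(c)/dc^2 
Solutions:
 g(c) = C1 + C2*c^3


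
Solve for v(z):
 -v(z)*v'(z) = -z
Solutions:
 v(z) = -sqrt(C1 + z^2)
 v(z) = sqrt(C1 + z^2)


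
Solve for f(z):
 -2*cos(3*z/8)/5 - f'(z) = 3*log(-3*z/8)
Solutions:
 f(z) = C1 - 3*z*log(-z) - 3*z*log(3) + 3*z + 9*z*log(2) - 16*sin(3*z/8)/15


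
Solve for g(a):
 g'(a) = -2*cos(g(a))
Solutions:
 g(a) = pi - asin((C1 + exp(4*a))/(C1 - exp(4*a)))
 g(a) = asin((C1 + exp(4*a))/(C1 - exp(4*a)))


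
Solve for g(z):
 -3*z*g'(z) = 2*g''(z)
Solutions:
 g(z) = C1 + C2*erf(sqrt(3)*z/2)


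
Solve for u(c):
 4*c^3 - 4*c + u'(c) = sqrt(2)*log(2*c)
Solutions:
 u(c) = C1 - c^4 + 2*c^2 + sqrt(2)*c*log(c) - sqrt(2)*c + sqrt(2)*c*log(2)


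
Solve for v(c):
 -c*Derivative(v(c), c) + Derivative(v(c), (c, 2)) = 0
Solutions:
 v(c) = C1 + C2*erfi(sqrt(2)*c/2)


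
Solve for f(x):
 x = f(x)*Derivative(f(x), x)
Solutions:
 f(x) = -sqrt(C1 + x^2)
 f(x) = sqrt(C1 + x^2)


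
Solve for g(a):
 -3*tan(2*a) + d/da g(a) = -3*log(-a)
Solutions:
 g(a) = C1 - 3*a*log(-a) + 3*a - 3*log(cos(2*a))/2


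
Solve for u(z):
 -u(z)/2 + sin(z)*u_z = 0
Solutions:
 u(z) = C1*(cos(z) - 1)^(1/4)/(cos(z) + 1)^(1/4)


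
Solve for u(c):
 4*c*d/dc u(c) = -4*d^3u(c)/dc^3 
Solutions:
 u(c) = C1 + Integral(C2*airyai(-c) + C3*airybi(-c), c)


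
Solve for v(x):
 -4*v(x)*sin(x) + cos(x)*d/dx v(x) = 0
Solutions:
 v(x) = C1/cos(x)^4


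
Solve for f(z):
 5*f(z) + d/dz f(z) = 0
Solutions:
 f(z) = C1*exp(-5*z)


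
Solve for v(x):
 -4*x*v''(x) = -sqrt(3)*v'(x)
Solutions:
 v(x) = C1 + C2*x^(sqrt(3)/4 + 1)


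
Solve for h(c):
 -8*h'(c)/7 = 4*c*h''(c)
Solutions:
 h(c) = C1 + C2*c^(5/7)


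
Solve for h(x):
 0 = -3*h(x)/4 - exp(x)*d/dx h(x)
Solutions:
 h(x) = C1*exp(3*exp(-x)/4)


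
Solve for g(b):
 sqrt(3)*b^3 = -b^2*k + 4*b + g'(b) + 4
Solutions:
 g(b) = C1 + sqrt(3)*b^4/4 + b^3*k/3 - 2*b^2 - 4*b


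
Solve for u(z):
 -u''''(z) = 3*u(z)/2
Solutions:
 u(z) = (C1*sin(6^(1/4)*z/2) + C2*cos(6^(1/4)*z/2))*exp(-6^(1/4)*z/2) + (C3*sin(6^(1/4)*z/2) + C4*cos(6^(1/4)*z/2))*exp(6^(1/4)*z/2)


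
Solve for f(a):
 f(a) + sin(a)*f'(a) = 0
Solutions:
 f(a) = C1*sqrt(cos(a) + 1)/sqrt(cos(a) - 1)


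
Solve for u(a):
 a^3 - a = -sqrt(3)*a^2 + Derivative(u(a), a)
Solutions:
 u(a) = C1 + a^4/4 + sqrt(3)*a^3/3 - a^2/2


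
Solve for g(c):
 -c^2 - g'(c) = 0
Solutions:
 g(c) = C1 - c^3/3


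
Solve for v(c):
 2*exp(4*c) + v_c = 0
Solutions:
 v(c) = C1 - exp(4*c)/2


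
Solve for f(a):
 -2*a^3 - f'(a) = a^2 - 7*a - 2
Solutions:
 f(a) = C1 - a^4/2 - a^3/3 + 7*a^2/2 + 2*a


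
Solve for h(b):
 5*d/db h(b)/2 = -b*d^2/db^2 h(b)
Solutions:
 h(b) = C1 + C2/b^(3/2)


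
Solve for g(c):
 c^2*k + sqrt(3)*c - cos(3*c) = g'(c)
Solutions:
 g(c) = C1 + c^3*k/3 + sqrt(3)*c^2/2 - sin(3*c)/3


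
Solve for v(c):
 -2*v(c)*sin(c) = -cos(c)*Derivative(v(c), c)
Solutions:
 v(c) = C1/cos(c)^2


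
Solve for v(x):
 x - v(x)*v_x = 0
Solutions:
 v(x) = -sqrt(C1 + x^2)
 v(x) = sqrt(C1 + x^2)


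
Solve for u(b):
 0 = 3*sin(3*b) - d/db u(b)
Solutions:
 u(b) = C1 - cos(3*b)


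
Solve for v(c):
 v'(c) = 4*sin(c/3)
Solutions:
 v(c) = C1 - 12*cos(c/3)


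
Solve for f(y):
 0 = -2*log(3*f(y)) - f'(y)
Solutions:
 Integral(1/(log(_y) + log(3)), (_y, f(y)))/2 = C1 - y


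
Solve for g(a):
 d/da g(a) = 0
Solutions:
 g(a) = C1


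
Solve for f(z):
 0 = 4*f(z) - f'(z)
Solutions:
 f(z) = C1*exp(4*z)


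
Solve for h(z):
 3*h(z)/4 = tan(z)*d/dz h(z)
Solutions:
 h(z) = C1*sin(z)^(3/4)


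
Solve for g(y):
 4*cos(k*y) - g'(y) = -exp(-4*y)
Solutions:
 g(y) = C1 - exp(-4*y)/4 + 4*sin(k*y)/k


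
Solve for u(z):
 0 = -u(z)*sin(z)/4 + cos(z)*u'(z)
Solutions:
 u(z) = C1/cos(z)^(1/4)


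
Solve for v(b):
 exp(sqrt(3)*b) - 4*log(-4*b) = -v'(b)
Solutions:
 v(b) = C1 + 4*b*log(-b) + 4*b*(-1 + 2*log(2)) - sqrt(3)*exp(sqrt(3)*b)/3


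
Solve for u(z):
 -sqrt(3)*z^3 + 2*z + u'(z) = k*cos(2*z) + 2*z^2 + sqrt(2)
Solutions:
 u(z) = C1 + k*sin(2*z)/2 + sqrt(3)*z^4/4 + 2*z^3/3 - z^2 + sqrt(2)*z


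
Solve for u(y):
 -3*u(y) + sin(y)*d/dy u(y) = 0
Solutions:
 u(y) = C1*(cos(y) - 1)^(3/2)/(cos(y) + 1)^(3/2)


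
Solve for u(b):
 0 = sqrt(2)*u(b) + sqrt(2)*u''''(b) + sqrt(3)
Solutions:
 u(b) = (C1*sin(sqrt(2)*b/2) + C2*cos(sqrt(2)*b/2))*exp(-sqrt(2)*b/2) + (C3*sin(sqrt(2)*b/2) + C4*cos(sqrt(2)*b/2))*exp(sqrt(2)*b/2) - sqrt(6)/2


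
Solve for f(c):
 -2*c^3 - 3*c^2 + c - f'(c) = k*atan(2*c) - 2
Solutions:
 f(c) = C1 - c^4/2 - c^3 + c^2/2 + 2*c - k*(c*atan(2*c) - log(4*c^2 + 1)/4)


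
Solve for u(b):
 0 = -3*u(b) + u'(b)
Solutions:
 u(b) = C1*exp(3*b)


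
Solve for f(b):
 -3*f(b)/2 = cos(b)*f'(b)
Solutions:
 f(b) = C1*(sin(b) - 1)^(3/4)/(sin(b) + 1)^(3/4)


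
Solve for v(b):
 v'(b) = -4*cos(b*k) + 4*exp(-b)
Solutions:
 v(b) = C1 - 4*exp(-b) - 4*sin(b*k)/k


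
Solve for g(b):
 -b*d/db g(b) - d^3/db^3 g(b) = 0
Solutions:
 g(b) = C1 + Integral(C2*airyai(-b) + C3*airybi(-b), b)


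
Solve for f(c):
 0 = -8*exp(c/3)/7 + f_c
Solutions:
 f(c) = C1 + 24*exp(c/3)/7


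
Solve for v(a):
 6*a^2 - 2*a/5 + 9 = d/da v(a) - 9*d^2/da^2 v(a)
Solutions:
 v(a) = C1 + C2*exp(a/9) + 2*a^3 + 269*a^2/5 + 4887*a/5


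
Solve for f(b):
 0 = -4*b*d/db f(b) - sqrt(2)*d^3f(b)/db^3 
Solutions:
 f(b) = C1 + Integral(C2*airyai(-sqrt(2)*b) + C3*airybi(-sqrt(2)*b), b)


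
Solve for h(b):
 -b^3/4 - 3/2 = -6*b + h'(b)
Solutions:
 h(b) = C1 - b^4/16 + 3*b^2 - 3*b/2


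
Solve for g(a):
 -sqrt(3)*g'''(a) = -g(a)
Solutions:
 g(a) = C3*exp(3^(5/6)*a/3) + (C1*sin(3^(1/3)*a/2) + C2*cos(3^(1/3)*a/2))*exp(-3^(5/6)*a/6)


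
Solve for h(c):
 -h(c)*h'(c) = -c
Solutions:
 h(c) = -sqrt(C1 + c^2)
 h(c) = sqrt(C1 + c^2)


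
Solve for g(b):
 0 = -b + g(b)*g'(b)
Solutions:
 g(b) = -sqrt(C1 + b^2)
 g(b) = sqrt(C1 + b^2)


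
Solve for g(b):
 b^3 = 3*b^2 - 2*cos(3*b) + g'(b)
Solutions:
 g(b) = C1 + b^4/4 - b^3 + 2*sin(3*b)/3


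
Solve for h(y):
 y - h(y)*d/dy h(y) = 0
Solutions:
 h(y) = -sqrt(C1 + y^2)
 h(y) = sqrt(C1 + y^2)


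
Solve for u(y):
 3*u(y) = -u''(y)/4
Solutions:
 u(y) = C1*sin(2*sqrt(3)*y) + C2*cos(2*sqrt(3)*y)


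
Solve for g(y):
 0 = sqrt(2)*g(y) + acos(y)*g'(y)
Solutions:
 g(y) = C1*exp(-sqrt(2)*Integral(1/acos(y), y))


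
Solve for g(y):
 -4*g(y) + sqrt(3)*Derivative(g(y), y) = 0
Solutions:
 g(y) = C1*exp(4*sqrt(3)*y/3)


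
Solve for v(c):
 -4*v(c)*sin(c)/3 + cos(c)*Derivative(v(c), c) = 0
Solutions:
 v(c) = C1/cos(c)^(4/3)


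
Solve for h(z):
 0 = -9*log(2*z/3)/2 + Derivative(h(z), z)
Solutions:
 h(z) = C1 + 9*z*log(z)/2 - 9*z*log(3)/2 - 9*z/2 + 9*z*log(2)/2


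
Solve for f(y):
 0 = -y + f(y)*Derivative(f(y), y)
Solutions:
 f(y) = -sqrt(C1 + y^2)
 f(y) = sqrt(C1 + y^2)


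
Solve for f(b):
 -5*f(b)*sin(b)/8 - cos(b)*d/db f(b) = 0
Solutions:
 f(b) = C1*cos(b)^(5/8)
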